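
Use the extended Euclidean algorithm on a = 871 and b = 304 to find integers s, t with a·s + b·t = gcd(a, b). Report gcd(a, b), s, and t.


Euclidean algorithm on (871, 304) — divide until remainder is 0:
  871 = 2 · 304 + 263
  304 = 1 · 263 + 41
  263 = 6 · 41 + 17
  41 = 2 · 17 + 7
  17 = 2 · 7 + 3
  7 = 2 · 3 + 1
  3 = 3 · 1 + 0
gcd(871, 304) = 1.
Track Bezout coefficients alongside the remainders: start with r₀ = 871 = a·1 + b·0 (s = 1, t = 0) and r₁ = 304 = a·0 + b·1 (s = 0, t = 1); each new remainder r_{k+1} = r_{k-1} − q_k·r_k inherits s_{k+1} = s_{k-1} − q_k·s_k, t_{k+1} = t_{k-1} − q_k·t_k, so r_k = a·s_k + b·t_k at every step:
  q = 2: r = 263, s = 1 − 2·0 = 1, t = 0 − 2·1 = -2  (check: 871·1 + 304·(-2) = 263)
  q = 1: r = 41, s = 0 − 1·1 = -1, t = 1 − 1·(-2) = 3  (check: 871·(-1) + 304·3 = 41)
  q = 6: r = 17, s = 1 − 6·(-1) = 7, t = -2 − 6·3 = -20  (check: 871·7 + 304·(-20) = 17)
  q = 2: r = 7, s = -1 − 2·7 = -15, t = 3 − 2·(-20) = 43  (check: 871·(-15) + 304·43 = 7)
  q = 2: r = 3, s = 7 − 2·(-15) = 37, t = -20 − 2·43 = -106  (check: 871·37 + 304·(-106) = 3)
  q = 2: r = 1, s = -15 − 2·37 = -89, t = 43 − 2·(-106) = 255  (check: 871·(-89) + 304·255 = 1)
The row with r = 1 (the gcd) gives the Bezout coefficients s = -89, t = 255.
Result: 871 · (-89) + 304 · (255) = 1.

gcd(871, 304) = 1; s = -89, t = 255 (check: 871·(-89) + 304·255 = 1).


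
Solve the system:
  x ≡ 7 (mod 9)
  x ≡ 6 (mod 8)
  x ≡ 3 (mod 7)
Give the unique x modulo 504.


Moduli 9, 8, 7 are pairwise coprime; by CRT there is a unique solution modulo M = 9 · 8 · 7 = 504.
Solve pairwise, accumulating the modulus:
  Start with x ≡ 7 (mod 9).
  Combine with x ≡ 6 (mod 8): since gcd(9, 8) = 1, we get a unique residue mod 72.
    Write x = 7 + 9·t and substitute into x ≡ 6 (mod 8): 9·t ≡ 6 − 7 = -1 (mod 8).
    Reduce coefficients mod 8: 1·t ≡ 7 (mod 8).
    So t ≡ 7 (mod 8).
    Then x = 7 + 9·7 = 70, valid modulo lcm(9, 8) = 72: x ≡ 70 (mod 72).
  Combine with x ≡ 3 (mod 7): since gcd(72, 7) = 1, we get a unique residue mod 504.
    Write x = 70 + 72·t and substitute into x ≡ 3 (mod 7): 72·t ≡ 3 − 70 = -67 (mod 7).
    Reduce coefficients mod 7: 2·t ≡ 3 (mod 7).
    The inverse of 2 mod 7 is 4 (since 2·4 = 8 = 1·7 + 1), so t ≡ 4·3 = 12 ≡ 5 (mod 7).
    Then x = 70 + 72·5 = 430, valid modulo lcm(72, 7) = 504: x ≡ 430 (mod 504).
Verify: 430 mod 9 = 7 ✓, 430 mod 8 = 6 ✓, 430 mod 7 = 3 ✓.

x ≡ 430 (mod 504).


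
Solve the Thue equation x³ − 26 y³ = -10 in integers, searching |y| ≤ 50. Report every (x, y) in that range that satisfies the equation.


The equation is x³ - 26y³ = -10. For fixed y, x³ = 26·y³ − 10, so a solution requires the RHS to be a perfect cube.
Strategy: iterate y from -50 to 50, compute RHS = 26·y³ − 10, and check whether it is a (positive or negative) perfect cube.
Check small values of y:
  y = 0: RHS = -10 is not a perfect cube.
  y = 1: RHS = 16 is not a perfect cube.
  y = -1: RHS = -36 is not a perfect cube.
  y = 2: RHS = 198 is not a perfect cube.
  y = -2: RHS = -218 is not a perfect cube.
  y = 3: RHS = 692 is not a perfect cube.
  y = -3: RHS = -712 is not a perfect cube.
Continuing the search up to |y| = 50 finds no solutions either.
No (x, y) in the scanned range satisfies the equation.

No integer solutions with |y| ≤ 50.


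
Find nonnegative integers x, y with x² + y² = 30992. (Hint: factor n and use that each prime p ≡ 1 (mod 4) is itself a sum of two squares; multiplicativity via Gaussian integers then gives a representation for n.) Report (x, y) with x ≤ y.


Step 1: Factor n = 30992 = 2^4 · 13 · 149.
Step 2: Check the mod-4 condition on each prime factor: 2 = 2 (special); 13 ≡ 1 (mod 4), exponent 1; 149 ≡ 1 (mod 4), exponent 1.
All primes ≡ 3 (mod 4) appear to even exponent (or don't appear), so by the two-squares theorem n IS expressible as a sum of two squares.
Step 3: Build a representation. Group n = k² · m with k = 4 and m = 13 · 149 = 1937 (a product of primes ≡ 1 (mod 4)); a representation of m scales to one of n via (k·x)² + (k·y)² = k²(x² + y²). Each prime p ≡ 1 (mod 4) is itself a sum of two squares; find a² by testing p − a² for a perfect square:
  13: 13 − 1² = 12, 13 − 2² = 9 = 3² ⇒ 13 = 2² + 3².
  149: 149 − 1² = 148, 149 − 2² = 145, 149 − 3² = 140, 149 − 4² = 133, 149 − 5² = 124, 149 − 6² = 113, 149 − 7² = 100 = 10² ⇒ 149 = 7² + 10².
  Combine using the Brahmagupta–Fibonacci identity (a² + b²)(c² + d²) = (ac − bd)² + (ad + bc)² = (ac + bd)² + (ad − bc)²:
  13 · 149 = 1937: from (2² + 3²)(7² + 10²), take (2·7 − 3·10, 2·10 + 3·7) = (14 − 30, 20 + 21) = (-16, 41); dropping signs (only squares matter) gives (16, 41); check 16² + 41² = 256 + 1681 = 1937 ✓.
  Scale by k = 4: (4·16, 4·41) = (64, 164).
Step 4: Order so x ≤ y and verify: 64² + 164² = 4096 + 26896 = 30992 = n. ✓

n = 30992 = 64² + 164² (one valid representation with x ≤ y).


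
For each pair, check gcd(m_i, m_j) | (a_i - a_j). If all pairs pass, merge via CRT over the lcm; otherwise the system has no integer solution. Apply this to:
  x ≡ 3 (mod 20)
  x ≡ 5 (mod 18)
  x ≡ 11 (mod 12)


Moduli 20, 18, 12 are not pairwise coprime, so CRT works modulo lcm(m_i) when all pairwise compatibility conditions hold.
Pairwise compatibility: gcd(m_i, m_j) must divide a_i - a_j for every pair.
Merge one congruence at a time:
  Start: x ≡ 3 (mod 20).
  Combine with x ≡ 5 (mod 18): gcd(20, 18) = 2; 5 - 3 = 2, which IS divisible by 2, so compatible.
    Write x = 3 + 20·t and substitute into x ≡ 5 (mod 18): 20·t ≡ 5 − 3 = 2 (mod 18).
    Divide the congruence (and modulus) by g = 2: 10·t ≡ 1 (mod 9).
    Reduce coefficients mod 9: 1·t ≡ 1 (mod 9).
    So t ≡ 1 (mod 9).
    Then x = 3 + 20·1 = 23, valid modulo lcm(20, 18) = 180: x ≡ 23 (mod 180).
  Combine with x ≡ 11 (mod 12): gcd(180, 12) = 12; 11 - 23 = -12, which IS divisible by 12, so compatible.
    Write x = 23 + 180·t and substitute into x ≡ 11 (mod 12): 180·t ≡ 11 − 23 = -12 (mod 12).
    Divide the congruence (and modulus) by g = 12: 15·t ≡ -1 (mod 1).
    Modulo 1 every t works; take t = 0.
    Then x = 23 + 180·0 = 23, valid modulo lcm(180, 12) = 180: x ≡ 23 (mod 180).
Verify: 23 mod 20 = 3, 23 mod 18 = 5, 23 mod 12 = 11.

x ≡ 23 (mod 180).


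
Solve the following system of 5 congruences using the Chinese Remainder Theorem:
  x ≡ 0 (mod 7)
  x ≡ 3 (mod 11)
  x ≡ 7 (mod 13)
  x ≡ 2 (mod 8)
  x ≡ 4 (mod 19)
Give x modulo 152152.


Product of moduli M = 7 · 11 · 13 · 8 · 19 = 152152.
Merge one congruence at a time:
  Start: x ≡ 0 (mod 7).
  Combine with x ≡ 3 (mod 11); new modulus lcm = 77.
    Write x = 0 + 7·t and substitute into x ≡ 3 (mod 11): 7·t ≡ 3 − 0 = 3 (mod 11).
    The inverse of 7 mod 11 is 8 (since 7·8 = 56 = 5·11 + 1), so t ≡ 8·3 = 24 ≡ 2 (mod 11).
    Then x = 0 + 7·2 = 14, valid modulo lcm(7, 11) = 77: x ≡ 14 (mod 77).
  Combine with x ≡ 7 (mod 13); new modulus lcm = 1001.
    Write x = 14 + 77·t and substitute into x ≡ 7 (mod 13): 77·t ≡ 7 − 14 = -7 (mod 13).
    Reduce coefficients mod 13: 12·t ≡ 6 (mod 13).
    The inverse of 12 mod 13 is 12 (since 12·12 = 144 = 11·13 + 1), so t ≡ 12·6 = 72 ≡ 7 (mod 13).
    Then x = 14 + 77·7 = 553, valid modulo lcm(77, 13) = 1001: x ≡ 553 (mod 1001).
  Combine with x ≡ 2 (mod 8); new modulus lcm = 8008.
    Write x = 553 + 1001·t and substitute into x ≡ 2 (mod 8): 1001·t ≡ 2 − 553 = -551 (mod 8).
    Reduce coefficients mod 8: 1·t ≡ 1 (mod 8).
    So t ≡ 1 (mod 8).
    Then x = 553 + 1001·1 = 1554, valid modulo lcm(1001, 8) = 8008: x ≡ 1554 (mod 8008).
  Combine with x ≡ 4 (mod 19); new modulus lcm = 152152.
    Write x = 1554 + 8008·t and substitute into x ≡ 4 (mod 19): 8008·t ≡ 4 − 1554 = -1550 (mod 19).
    Reduce coefficients mod 19: 9·t ≡ 8 (mod 19).
    The inverse of 9 mod 19 is 17 (since 9·17 = 153 = 8·19 + 1), so t ≡ 17·8 = 136 ≡ 3 (mod 19).
    Then x = 1554 + 8008·3 = 25578, valid modulo lcm(8008, 19) = 152152: x ≡ 25578 (mod 152152).
Verify against each original: 25578 mod 7 = 0, 25578 mod 11 = 3, 25578 mod 13 = 7, 25578 mod 8 = 2, 25578 mod 19 = 4.

x ≡ 25578 (mod 152152).


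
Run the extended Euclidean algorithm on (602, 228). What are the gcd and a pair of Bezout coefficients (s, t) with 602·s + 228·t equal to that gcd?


Euclidean algorithm on (602, 228) — divide until remainder is 0:
  602 = 2 · 228 + 146
  228 = 1 · 146 + 82
  146 = 1 · 82 + 64
  82 = 1 · 64 + 18
  64 = 3 · 18 + 10
  18 = 1 · 10 + 8
  10 = 1 · 8 + 2
  8 = 4 · 2 + 0
gcd(602, 228) = 2.
Track Bezout coefficients alongside the remainders: start with r₀ = 602 = a·1 + b·0 (s = 1, t = 0) and r₁ = 228 = a·0 + b·1 (s = 0, t = 1); each new remainder r_{k+1} = r_{k-1} − q_k·r_k inherits s_{k+1} = s_{k-1} − q_k·s_k, t_{k+1} = t_{k-1} − q_k·t_k, so r_k = a·s_k + b·t_k at every step:
  q = 2: r = 146, s = 1 − 2·0 = 1, t = 0 − 2·1 = -2  (check: 602·1 + 228·(-2) = 146)
  q = 1: r = 82, s = 0 − 1·1 = -1, t = 1 − 1·(-2) = 3  (check: 602·(-1) + 228·3 = 82)
  q = 1: r = 64, s = 1 − 1·(-1) = 2, t = -2 − 1·3 = -5  (check: 602·2 + 228·(-5) = 64)
  q = 1: r = 18, s = -1 − 1·2 = -3, t = 3 − 1·(-5) = 8  (check: 602·(-3) + 228·8 = 18)
  q = 3: r = 10, s = 2 − 3·(-3) = 11, t = -5 − 3·8 = -29  (check: 602·11 + 228·(-29) = 10)
  q = 1: r = 8, s = -3 − 1·11 = -14, t = 8 − 1·(-29) = 37  (check: 602·(-14) + 228·37 = 8)
  q = 1: r = 2, s = 11 − 1·(-14) = 25, t = -29 − 1·37 = -66  (check: 602·25 + 228·(-66) = 2)
The row with r = 2 (the gcd) gives the Bezout coefficients s = 25, t = -66.
Result: 602 · (25) + 228 · (-66) = 2.

gcd(602, 228) = 2; s = 25, t = -66 (check: 602·25 + 228·(-66) = 2).


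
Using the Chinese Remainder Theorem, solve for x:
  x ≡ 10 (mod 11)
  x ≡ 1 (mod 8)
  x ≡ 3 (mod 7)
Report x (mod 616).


Moduli 11, 8, 7 are pairwise coprime; by CRT there is a unique solution modulo M = 11 · 8 · 7 = 616.
Solve pairwise, accumulating the modulus:
  Start with x ≡ 10 (mod 11).
  Combine with x ≡ 1 (mod 8): since gcd(11, 8) = 1, we get a unique residue mod 88.
    Write x = 10 + 11·t and substitute into x ≡ 1 (mod 8): 11·t ≡ 1 − 10 = -9 (mod 8).
    Reduce coefficients mod 8: 3·t ≡ 7 (mod 8).
    The inverse of 3 mod 8 is 3 (since 3·3 = 9 = 1·8 + 1), so t ≡ 3·7 = 21 ≡ 5 (mod 8).
    Then x = 10 + 11·5 = 65, valid modulo lcm(11, 8) = 88: x ≡ 65 (mod 88).
  Combine with x ≡ 3 (mod 7): since gcd(88, 7) = 1, we get a unique residue mod 616.
    Write x = 65 + 88·t and substitute into x ≡ 3 (mod 7): 88·t ≡ 3 − 65 = -62 (mod 7).
    Reduce coefficients mod 7: 4·t ≡ 1 (mod 7).
    The inverse of 4 mod 7 is 2 (since 4·2 = 8 = 1·7 + 1), so t ≡ 2·1 = 2 ≡ 2 (mod 7).
    Then x = 65 + 88·2 = 241, valid modulo lcm(88, 7) = 616: x ≡ 241 (mod 616).
Verify: 241 mod 11 = 10 ✓, 241 mod 8 = 1 ✓, 241 mod 7 = 3 ✓.

x ≡ 241 (mod 616).


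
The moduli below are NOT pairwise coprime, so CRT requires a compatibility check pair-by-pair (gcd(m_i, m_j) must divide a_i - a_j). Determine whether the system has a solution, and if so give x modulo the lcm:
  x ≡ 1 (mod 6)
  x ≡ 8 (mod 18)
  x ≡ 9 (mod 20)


Moduli 6, 18, 20 are not pairwise coprime, so CRT works modulo lcm(m_i) when all pairwise compatibility conditions hold.
Pairwise compatibility: gcd(m_i, m_j) must divide a_i - a_j for every pair.
Merge one congruence at a time:
  Start: x ≡ 1 (mod 6).
  Combine with x ≡ 8 (mod 18): gcd(6, 18) = 6, and 8 - 1 = 7 is NOT divisible by 6.
    ⇒ system is inconsistent (no integer solution).

No solution (the system is inconsistent).


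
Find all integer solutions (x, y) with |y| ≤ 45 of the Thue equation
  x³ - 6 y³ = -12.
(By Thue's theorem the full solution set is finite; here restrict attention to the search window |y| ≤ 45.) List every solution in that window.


The equation is x³ - 6y³ = -12. For fixed y, x³ = 6·y³ − 12, so a solution requires the RHS to be a perfect cube.
Strategy: iterate y from -45 to 45, compute RHS = 6·y³ − 12, and check whether it is a (positive or negative) perfect cube.
Check small values of y:
  y = 0: RHS = -12 is not a perfect cube.
  y = 1: RHS = -6 is not a perfect cube.
  y = -1: RHS = -18 is not a perfect cube.
  y = 2: RHS = 36 is not a perfect cube.
  y = -2: RHS = -60 is not a perfect cube.
  y = 3: RHS = 150 is not a perfect cube.
  y = -3: RHS = -174 is not a perfect cube.
Continuing the search up to |y| = 45 finds no solutions either.
No (x, y) in the scanned range satisfies the equation.

No integer solutions with |y| ≤ 45.


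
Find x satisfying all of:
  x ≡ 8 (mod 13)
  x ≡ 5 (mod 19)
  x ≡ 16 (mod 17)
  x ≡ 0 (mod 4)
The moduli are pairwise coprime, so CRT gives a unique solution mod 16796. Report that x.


Product of moduli M = 13 · 19 · 17 · 4 = 16796.
Merge one congruence at a time:
  Start: x ≡ 8 (mod 13).
  Combine with x ≡ 5 (mod 19); new modulus lcm = 247.
    Write x = 8 + 13·t and substitute into x ≡ 5 (mod 19): 13·t ≡ 5 − 8 = -3 (mod 19).
    Reduce coefficients mod 19: 13·t ≡ 16 (mod 19).
    The inverse of 13 mod 19 is 3 (since 13·3 = 39 = 2·19 + 1), so t ≡ 3·16 = 48 ≡ 10 (mod 19).
    Then x = 8 + 13·10 = 138, valid modulo lcm(13, 19) = 247: x ≡ 138 (mod 247).
  Combine with x ≡ 16 (mod 17); new modulus lcm = 4199.
    Write x = 138 + 247·t and substitute into x ≡ 16 (mod 17): 247·t ≡ 16 − 138 = -122 (mod 17).
    Reduce coefficients mod 17: 9·t ≡ 14 (mod 17).
    The inverse of 9 mod 17 is 2 (since 9·2 = 18 = 1·17 + 1), so t ≡ 2·14 = 28 ≡ 11 (mod 17).
    Then x = 138 + 247·11 = 2855, valid modulo lcm(247, 17) = 4199: x ≡ 2855 (mod 4199).
  Combine with x ≡ 0 (mod 4); new modulus lcm = 16796.
    Write x = 2855 + 4199·t and substitute into x ≡ 0 (mod 4): 4199·t ≡ 0 − 2855 = -2855 (mod 4).
    Reduce coefficients mod 4: 3·t ≡ 1 (mod 4).
    The inverse of 3 mod 4 is 3 (since 3·3 = 9 = 2·4 + 1), so t ≡ 3·1 = 3 ≡ 3 (mod 4).
    Then x = 2855 + 4199·3 = 15452, valid modulo lcm(4199, 4) = 16796: x ≡ 15452 (mod 16796).
Verify against each original: 15452 mod 13 = 8, 15452 mod 19 = 5, 15452 mod 17 = 16, 15452 mod 4 = 0.

x ≡ 15452 (mod 16796).


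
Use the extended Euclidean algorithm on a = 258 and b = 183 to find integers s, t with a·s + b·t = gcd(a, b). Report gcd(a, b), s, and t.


Euclidean algorithm on (258, 183) — divide until remainder is 0:
  258 = 1 · 183 + 75
  183 = 2 · 75 + 33
  75 = 2 · 33 + 9
  33 = 3 · 9 + 6
  9 = 1 · 6 + 3
  6 = 2 · 3 + 0
gcd(258, 183) = 3.
Track Bezout coefficients alongside the remainders: start with r₀ = 258 = a·1 + b·0 (s = 1, t = 0) and r₁ = 183 = a·0 + b·1 (s = 0, t = 1); each new remainder r_{k+1} = r_{k-1} − q_k·r_k inherits s_{k+1} = s_{k-1} − q_k·s_k, t_{k+1} = t_{k-1} − q_k·t_k, so r_k = a·s_k + b·t_k at every step:
  q = 1: r = 75, s = 1 − 1·0 = 1, t = 0 − 1·1 = -1  (check: 258·1 + 183·(-1) = 75)
  q = 2: r = 33, s = 0 − 2·1 = -2, t = 1 − 2·(-1) = 3  (check: 258·(-2) + 183·3 = 33)
  q = 2: r = 9, s = 1 − 2·(-2) = 5, t = -1 − 2·3 = -7  (check: 258·5 + 183·(-7) = 9)
  q = 3: r = 6, s = -2 − 3·5 = -17, t = 3 − 3·(-7) = 24  (check: 258·(-17) + 183·24 = 6)
  q = 1: r = 3, s = 5 − 1·(-17) = 22, t = -7 − 1·24 = -31  (check: 258·22 + 183·(-31) = 3)
The row with r = 3 (the gcd) gives the Bezout coefficients s = 22, t = -31.
Result: 258 · (22) + 183 · (-31) = 3.

gcd(258, 183) = 3; s = 22, t = -31 (check: 258·22 + 183·(-31) = 3).


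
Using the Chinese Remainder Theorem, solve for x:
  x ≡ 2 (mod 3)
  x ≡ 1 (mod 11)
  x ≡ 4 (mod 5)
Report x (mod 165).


Moduli 3, 11, 5 are pairwise coprime; by CRT there is a unique solution modulo M = 3 · 11 · 5 = 165.
Solve pairwise, accumulating the modulus:
  Start with x ≡ 2 (mod 3).
  Combine with x ≡ 1 (mod 11): since gcd(3, 11) = 1, we get a unique residue mod 33.
    Write x = 2 + 3·t and substitute into x ≡ 1 (mod 11): 3·t ≡ 1 − 2 = -1 (mod 11).
    Reduce coefficients mod 11: 3·t ≡ 10 (mod 11).
    The inverse of 3 mod 11 is 4 (since 3·4 = 12 = 1·11 + 1), so t ≡ 4·10 = 40 ≡ 7 (mod 11).
    Then x = 2 + 3·7 = 23, valid modulo lcm(3, 11) = 33: x ≡ 23 (mod 33).
  Combine with x ≡ 4 (mod 5): since gcd(33, 5) = 1, we get a unique residue mod 165.
    Write x = 23 + 33·t and substitute into x ≡ 4 (mod 5): 33·t ≡ 4 − 23 = -19 (mod 5).
    Reduce coefficients mod 5: 3·t ≡ 1 (mod 5).
    The inverse of 3 mod 5 is 2 (since 3·2 = 6 = 1·5 + 1), so t ≡ 2·1 = 2 ≡ 2 (mod 5).
    Then x = 23 + 33·2 = 89, valid modulo lcm(33, 5) = 165: x ≡ 89 (mod 165).
Verify: 89 mod 3 = 2 ✓, 89 mod 11 = 1 ✓, 89 mod 5 = 4 ✓.

x ≡ 89 (mod 165).


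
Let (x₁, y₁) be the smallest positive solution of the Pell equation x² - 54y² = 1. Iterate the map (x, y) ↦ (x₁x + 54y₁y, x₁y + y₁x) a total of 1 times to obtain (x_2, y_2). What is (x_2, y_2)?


Step 1: Find the fundamental solution (x₁, y₁) of x² - 54y² = 1.
  Expand √54 as a continued fraction. a₀ = ⌊√54⌋ = 7; iterate m_{k+1} = d_k·a_k − m_k, d_{k+1} = (54 − m_{k+1}²)/d_k, a_{k+1} = ⌊(a₀ + m_{k+1})/d_{k+1}⌋ (starting m₀ = 0, d₀ = 1), with convergents p_k = a_k·p_{k-1} + p_{k-2}, q_k = a_k·q_{k-1} + q_{k-2} (p₋₁ = 1, q₋₁ = 0):
  k = 0: a₀ = 7; p₀/q₀ = 7/1; p₀² − 54·q₀² = 49 − 54 = -5.
  k = 1: m = 7, d = 5, a = ⌊(7 + 7)/5⌋ = 2; p/q = (2·7 + 1)/(2·1 + 0) = 15/2; p² − 54·q² = 225 − 216 = 9.
  k = 2: m = 3, d = 9, a = ⌊(7 + 3)/9⌋ = 1; p/q = (1·15 + 7)/(1·2 + 1) = 22/3; p² − 54·q² = 484 − 486 = -2.
  k = 3: m = 6, d = 2, a = ⌊(7 + 6)/2⌋ = 6; p/q = (6·22 + 15)/(6·3 + 2) = 147/20; p² − 54·q² = 21609 − 21600 = 9.
  k = 4: m = 6, d = 9, a = ⌊(7 + 6)/9⌋ = 1; p/q = (1·147 + 22)/(1·20 + 3) = 169/23; p² − 54·q² = 28561 − 28566 = -5.
  k = 5: m = 3, d = 5, a = ⌊(7 + 3)/5⌋ = 2; p/q = (2·169 + 147)/(2·23 + 20) = 485/66; p² − 54·q² = 235225 − 235224 = 1.
  The first convergent with p² − 54·q² = 1 gives the fundamental solution (x₁, y₁) = (485, 66).
Step 2: Apply the recurrence (x_{n+1}, y_{n+1}) = (x₁x_n + 54y₁y_n, x₁y_n + y₁x_n) repeatedly.
  From (x_1, y_1) = (485, 66): x_2 = 485·485 + 54·66·66 = 470449; y_2 = 485·66 + 66·485 = 64020.
Step 3: Verify x_2² - 54·y_2² = 221322261601 - 221322261600 = 1 (should be 1). ✓

(x_1, y_1) = (485, 66); (x_2, y_2) = (470449, 64020).


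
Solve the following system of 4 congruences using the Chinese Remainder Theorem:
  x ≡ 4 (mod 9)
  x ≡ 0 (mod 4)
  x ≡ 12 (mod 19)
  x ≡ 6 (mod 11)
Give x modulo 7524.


Product of moduli M = 9 · 4 · 19 · 11 = 7524.
Merge one congruence at a time:
  Start: x ≡ 4 (mod 9).
  Combine with x ≡ 0 (mod 4); new modulus lcm = 36.
    Write x = 4 + 9·t and substitute into x ≡ 0 (mod 4): 9·t ≡ 0 − 4 = -4 (mod 4).
    Reduce coefficients mod 4: 1·t ≡ 0 (mod 4).
    So t ≡ 0 (mod 4).
    Then x = 4 + 9·0 = 4, valid modulo lcm(9, 4) = 36: x ≡ 4 (mod 36).
  Combine with x ≡ 12 (mod 19); new modulus lcm = 684.
    Write x = 4 + 36·t and substitute into x ≡ 12 (mod 19): 36·t ≡ 12 − 4 = 8 (mod 19).
    Reduce coefficients mod 19: 17·t ≡ 8 (mod 19).
    The inverse of 17 mod 19 is 9 (since 17·9 = 153 = 8·19 + 1), so t ≡ 9·8 = 72 ≡ 15 (mod 19).
    Then x = 4 + 36·15 = 544, valid modulo lcm(36, 19) = 684: x ≡ 544 (mod 684).
  Combine with x ≡ 6 (mod 11); new modulus lcm = 7524.
    Write x = 544 + 684·t and substitute into x ≡ 6 (mod 11): 684·t ≡ 6 − 544 = -538 (mod 11).
    Reduce coefficients mod 11: 2·t ≡ 1 (mod 11).
    The inverse of 2 mod 11 is 6 (since 2·6 = 12 = 1·11 + 1), so t ≡ 6·1 = 6 ≡ 6 (mod 11).
    Then x = 544 + 684·6 = 4648, valid modulo lcm(684, 11) = 7524: x ≡ 4648 (mod 7524).
Verify against each original: 4648 mod 9 = 4, 4648 mod 4 = 0, 4648 mod 19 = 12, 4648 mod 11 = 6.

x ≡ 4648 (mod 7524).


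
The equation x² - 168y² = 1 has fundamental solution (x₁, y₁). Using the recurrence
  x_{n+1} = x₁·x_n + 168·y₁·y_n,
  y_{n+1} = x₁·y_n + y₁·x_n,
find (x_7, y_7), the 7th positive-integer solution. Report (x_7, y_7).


Step 1: Find the fundamental solution (x₁, y₁) of x² - 168y² = 1.
  Expand √168 as a continued fraction. a₀ = ⌊√168⌋ = 12; iterate m_{k+1} = d_k·a_k − m_k, d_{k+1} = (168 − m_{k+1}²)/d_k, a_{k+1} = ⌊(a₀ + m_{k+1})/d_{k+1}⌋ (starting m₀ = 0, d₀ = 1), with convergents p_k = a_k·p_{k-1} + p_{k-2}, q_k = a_k·q_{k-1} + q_{k-2} (p₋₁ = 1, q₋₁ = 0):
  k = 0: a₀ = 12; p₀/q₀ = 12/1; p₀² − 168·q₀² = 144 − 168 = -24.
  k = 1: m = 12, d = 24, a = ⌊(12 + 12)/24⌋ = 1; p/q = (1·12 + 1)/(1·1 + 0) = 13/1; p² − 168·q² = 169 − 168 = 1.
  The first convergent with p² − 168·q² = 1 gives the fundamental solution (x₁, y₁) = (13, 1).
Step 2: Apply the recurrence (x_{n+1}, y_{n+1}) = (x₁x_n + 168y₁y_n, x₁y_n + y₁x_n) repeatedly.
  From (x_1, y_1) = (13, 1): x_2 = 13·13 + 168·1·1 = 337; y_2 = 13·1 + 1·13 = 26.
  From (x_2, y_2) = (337, 26): x_3 = 13·337 + 168·1·26 = 8749; y_3 = 13·26 + 1·337 = 675.
  From (x_3, y_3) = (8749, 675): x_4 = 13·8749 + 168·1·675 = 227137; y_4 = 13·675 + 1·8749 = 17524.
  From (x_4, y_4) = (227137, 17524): x_5 = 13·227137 + 168·1·17524 = 5896813; y_5 = 13·17524 + 1·227137 = 454949.
  From (x_5, y_5) = (5896813, 454949): x_6 = 13·5896813 + 168·1·454949 = 153090001; y_6 = 13·454949 + 1·5896813 = 11811150.
  From (x_6, y_6) = (153090001, 11811150): x_7 = 13·153090001 + 168·1·11811150 = 3974443213; y_7 = 13·11811150 + 1·153090001 = 306634951.
Step 3: Verify x_7² - 168·y_7² = 15796198853361763369 - 15796198853361763368 = 1 (should be 1). ✓

(x_1, y_1) = (13, 1); (x_7, y_7) = (3974443213, 306634951).


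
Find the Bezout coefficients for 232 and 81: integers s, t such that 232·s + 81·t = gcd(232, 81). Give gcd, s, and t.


Euclidean algorithm on (232, 81) — divide until remainder is 0:
  232 = 2 · 81 + 70
  81 = 1 · 70 + 11
  70 = 6 · 11 + 4
  11 = 2 · 4 + 3
  4 = 1 · 3 + 1
  3 = 3 · 1 + 0
gcd(232, 81) = 1.
Track Bezout coefficients alongside the remainders: start with r₀ = 232 = a·1 + b·0 (s = 1, t = 0) and r₁ = 81 = a·0 + b·1 (s = 0, t = 1); each new remainder r_{k+1} = r_{k-1} − q_k·r_k inherits s_{k+1} = s_{k-1} − q_k·s_k, t_{k+1} = t_{k-1} − q_k·t_k, so r_k = a·s_k + b·t_k at every step:
  q = 2: r = 70, s = 1 − 2·0 = 1, t = 0 − 2·1 = -2  (check: 232·1 + 81·(-2) = 70)
  q = 1: r = 11, s = 0 − 1·1 = -1, t = 1 − 1·(-2) = 3  (check: 232·(-1) + 81·3 = 11)
  q = 6: r = 4, s = 1 − 6·(-1) = 7, t = -2 − 6·3 = -20  (check: 232·7 + 81·(-20) = 4)
  q = 2: r = 3, s = -1 − 2·7 = -15, t = 3 − 2·(-20) = 43  (check: 232·(-15) + 81·43 = 3)
  q = 1: r = 1, s = 7 − 1·(-15) = 22, t = -20 − 1·43 = -63  (check: 232·22 + 81·(-63) = 1)
The row with r = 1 (the gcd) gives the Bezout coefficients s = 22, t = -63.
Result: 232 · (22) + 81 · (-63) = 1.

gcd(232, 81) = 1; s = 22, t = -63 (check: 232·22 + 81·(-63) = 1).


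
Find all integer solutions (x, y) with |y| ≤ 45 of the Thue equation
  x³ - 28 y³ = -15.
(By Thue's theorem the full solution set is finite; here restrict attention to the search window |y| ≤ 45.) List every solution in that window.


The equation is x³ - 28y³ = -15. For fixed y, x³ = 28·y³ − 15, so a solution requires the RHS to be a perfect cube.
Strategy: iterate y from -45 to 45, compute RHS = 28·y³ − 15, and check whether it is a (positive or negative) perfect cube.
Check small values of y:
  y = 0: RHS = -15 is not a perfect cube.
  y = 1: RHS = 13 is not a perfect cube.
  y = -1: RHS = -43 is not a perfect cube.
  y = 2: RHS = 209 is not a perfect cube.
  y = -2: RHS = -239 is not a perfect cube.
  y = 3: RHS = 741 is not a perfect cube.
  y = -3: RHS = -771 is not a perfect cube.
Continuing the search up to |y| = 45 finds no solutions either.
No (x, y) in the scanned range satisfies the equation.

No integer solutions with |y| ≤ 45.


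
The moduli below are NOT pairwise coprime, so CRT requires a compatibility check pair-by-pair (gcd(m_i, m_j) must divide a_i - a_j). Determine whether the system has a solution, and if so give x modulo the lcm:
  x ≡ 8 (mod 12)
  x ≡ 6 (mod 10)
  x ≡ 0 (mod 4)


Moduli 12, 10, 4 are not pairwise coprime, so CRT works modulo lcm(m_i) when all pairwise compatibility conditions hold.
Pairwise compatibility: gcd(m_i, m_j) must divide a_i - a_j for every pair.
Merge one congruence at a time:
  Start: x ≡ 8 (mod 12).
  Combine with x ≡ 6 (mod 10): gcd(12, 10) = 2; 6 - 8 = -2, which IS divisible by 2, so compatible.
    Write x = 8 + 12·t and substitute into x ≡ 6 (mod 10): 12·t ≡ 6 − 8 = -2 (mod 10).
    Divide the congruence (and modulus) by g = 2: 6·t ≡ -1 (mod 5).
    Reduce coefficients mod 5: 1·t ≡ 4 (mod 5).
    So t ≡ 4 (mod 5).
    Then x = 8 + 12·4 = 56, valid modulo lcm(12, 10) = 60: x ≡ 56 (mod 60).
  Combine with x ≡ 0 (mod 4): gcd(60, 4) = 4; 0 - 56 = -56, which IS divisible by 4, so compatible.
    Write x = 56 + 60·t and substitute into x ≡ 0 (mod 4): 60·t ≡ 0 − 56 = -56 (mod 4).
    Divide the congruence (and modulus) by g = 4: 15·t ≡ -14 (mod 1).
    Modulo 1 every t works; take t = 0.
    Then x = 56 + 60·0 = 56, valid modulo lcm(60, 4) = 60: x ≡ 56 (mod 60).
Verify: 56 mod 12 = 8, 56 mod 10 = 6, 56 mod 4 = 0.

x ≡ 56 (mod 60).


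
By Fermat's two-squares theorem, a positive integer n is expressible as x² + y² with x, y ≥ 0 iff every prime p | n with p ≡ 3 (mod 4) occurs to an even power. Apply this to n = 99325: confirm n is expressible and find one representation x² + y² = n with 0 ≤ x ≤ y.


Step 1: Factor n = 99325 = 5^2 · 29 · 137.
Step 2: Check the mod-4 condition on each prime factor: 5 ≡ 1 (mod 4), exponent 2; 29 ≡ 1 (mod 4), exponent 1; 137 ≡ 1 (mod 4), exponent 1.
All primes ≡ 3 (mod 4) appear to even exponent (or don't appear), so by the two-squares theorem n IS expressible as a sum of two squares.
Step 3: Build a representation. Group n = k² · m with k = 5 and m = 29 · 137 = 3973 (a product of primes ≡ 1 (mod 4)); a representation of m scales to one of n via (k·x)² + (k·y)² = k²(x² + y²). Each prime p ≡ 1 (mod 4) is itself a sum of two squares; find a² by testing p − a² for a perfect square:
  29: 29 − 1² = 28, 29 − 2² = 25 = 5² ⇒ 29 = 2² + 5².
  137: 137 − 1² = 136, 137 − 2² = 133, 137 − 3² = 128, 137 − 4² = 121 = 11² ⇒ 137 = 4² + 11².
  Combine using the Brahmagupta–Fibonacci identity (a² + b²)(c² + d²) = (ac − bd)² + (ad + bc)² = (ac + bd)² + (ad − bc)²:
  29 · 137 = 3973: from (2² + 5²)(4² + 11²), take (2·4 − 5·11, 2·11 + 5·4) = (8 − 55, 22 + 20) = (-47, 42); dropping signs (only squares matter) gives (47, 42); check 47² + 42² = 2209 + 1764 = 3973 ✓.
  Scale by k = 5: (5·47, 5·42) = (235, 210).
Step 4: Order so x ≤ y and verify: 210² + 235² = 44100 + 55225 = 99325 = n. ✓

n = 99325 = 210² + 235² (one valid representation with x ≤ y).


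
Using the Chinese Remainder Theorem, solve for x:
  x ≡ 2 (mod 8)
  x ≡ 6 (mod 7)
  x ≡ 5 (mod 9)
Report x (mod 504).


Moduli 8, 7, 9 are pairwise coprime; by CRT there is a unique solution modulo M = 8 · 7 · 9 = 504.
Solve pairwise, accumulating the modulus:
  Start with x ≡ 2 (mod 8).
  Combine with x ≡ 6 (mod 7): since gcd(8, 7) = 1, we get a unique residue mod 56.
    Write x = 2 + 8·t and substitute into x ≡ 6 (mod 7): 8·t ≡ 6 − 2 = 4 (mod 7).
    Reduce coefficients mod 7: 1·t ≡ 4 (mod 7).
    So t ≡ 4 (mod 7).
    Then x = 2 + 8·4 = 34, valid modulo lcm(8, 7) = 56: x ≡ 34 (mod 56).
  Combine with x ≡ 5 (mod 9): since gcd(56, 9) = 1, we get a unique residue mod 504.
    Write x = 34 + 56·t and substitute into x ≡ 5 (mod 9): 56·t ≡ 5 − 34 = -29 (mod 9).
    Reduce coefficients mod 9: 2·t ≡ 7 (mod 9).
    The inverse of 2 mod 9 is 5 (since 2·5 = 10 = 1·9 + 1), so t ≡ 5·7 = 35 ≡ 8 (mod 9).
    Then x = 34 + 56·8 = 482, valid modulo lcm(56, 9) = 504: x ≡ 482 (mod 504).
Verify: 482 mod 8 = 2 ✓, 482 mod 7 = 6 ✓, 482 mod 9 = 5 ✓.

x ≡ 482 (mod 504).


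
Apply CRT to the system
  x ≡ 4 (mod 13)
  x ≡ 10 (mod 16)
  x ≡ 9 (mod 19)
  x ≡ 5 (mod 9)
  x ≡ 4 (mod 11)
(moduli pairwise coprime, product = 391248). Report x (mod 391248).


Product of moduli M = 13 · 16 · 19 · 9 · 11 = 391248.
Merge one congruence at a time:
  Start: x ≡ 4 (mod 13).
  Combine with x ≡ 10 (mod 16); new modulus lcm = 208.
    Write x = 4 + 13·t and substitute into x ≡ 10 (mod 16): 13·t ≡ 10 − 4 = 6 (mod 16).
    The inverse of 13 mod 16 is 5 (since 13·5 = 65 = 4·16 + 1), so t ≡ 5·6 = 30 ≡ 14 (mod 16).
    Then x = 4 + 13·14 = 186, valid modulo lcm(13, 16) = 208: x ≡ 186 (mod 208).
  Combine with x ≡ 9 (mod 19); new modulus lcm = 3952.
    Write x = 186 + 208·t and substitute into x ≡ 9 (mod 19): 208·t ≡ 9 − 186 = -177 (mod 19).
    Reduce coefficients mod 19: 18·t ≡ 13 (mod 19).
    The inverse of 18 mod 19 is 18 (since 18·18 = 324 = 17·19 + 1), so t ≡ 18·13 = 234 ≡ 6 (mod 19).
    Then x = 186 + 208·6 = 1434, valid modulo lcm(208, 19) = 3952: x ≡ 1434 (mod 3952).
  Combine with x ≡ 5 (mod 9); new modulus lcm = 35568.
    Write x = 1434 + 3952·t and substitute into x ≡ 5 (mod 9): 3952·t ≡ 5 − 1434 = -1429 (mod 9).
    Reduce coefficients mod 9: 1·t ≡ 2 (mod 9).
    So t ≡ 2 (mod 9).
    Then x = 1434 + 3952·2 = 9338, valid modulo lcm(3952, 9) = 35568: x ≡ 9338 (mod 35568).
  Combine with x ≡ 4 (mod 11); new modulus lcm = 391248.
    Write x = 9338 + 35568·t and substitute into x ≡ 4 (mod 11): 35568·t ≡ 4 − 9338 = -9334 (mod 11).
    Reduce coefficients mod 11: 5·t ≡ 5 (mod 11).
    The inverse of 5 mod 11 is 9 (since 5·9 = 45 = 4·11 + 1), so t ≡ 9·5 = 45 ≡ 1 (mod 11).
    Then x = 9338 + 35568·1 = 44906, valid modulo lcm(35568, 11) = 391248: x ≡ 44906 (mod 391248).
Verify against each original: 44906 mod 13 = 4, 44906 mod 16 = 10, 44906 mod 19 = 9, 44906 mod 9 = 5, 44906 mod 11 = 4.

x ≡ 44906 (mod 391248).


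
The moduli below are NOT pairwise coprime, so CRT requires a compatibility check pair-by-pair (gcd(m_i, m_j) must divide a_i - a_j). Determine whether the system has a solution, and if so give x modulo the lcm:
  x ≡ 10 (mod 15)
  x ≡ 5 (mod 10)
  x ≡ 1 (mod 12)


Moduli 15, 10, 12 are not pairwise coprime, so CRT works modulo lcm(m_i) when all pairwise compatibility conditions hold.
Pairwise compatibility: gcd(m_i, m_j) must divide a_i - a_j for every pair.
Merge one congruence at a time:
  Start: x ≡ 10 (mod 15).
  Combine with x ≡ 5 (mod 10): gcd(15, 10) = 5; 5 - 10 = -5, which IS divisible by 5, so compatible.
    Write x = 10 + 15·t and substitute into x ≡ 5 (mod 10): 15·t ≡ 5 − 10 = -5 (mod 10).
    Divide the congruence (and modulus) by g = 5: 3·t ≡ -1 (mod 2).
    Reduce coefficients mod 2: 1·t ≡ 1 (mod 2).
    So t ≡ 1 (mod 2).
    Then x = 10 + 15·1 = 25, valid modulo lcm(15, 10) = 30: x ≡ 25 (mod 30).
  Combine with x ≡ 1 (mod 12): gcd(30, 12) = 6; 1 - 25 = -24, which IS divisible by 6, so compatible.
    Write x = 25 + 30·t and substitute into x ≡ 1 (mod 12): 30·t ≡ 1 − 25 = -24 (mod 12).
    Divide the congruence (and modulus) by g = 6: 5·t ≡ -4 (mod 2).
    Reduce coefficients mod 2: 1·t ≡ 0 (mod 2).
    So t ≡ 0 (mod 2).
    Then x = 25 + 30·0 = 25, valid modulo lcm(30, 12) = 60: x ≡ 25 (mod 60).
Verify: 25 mod 15 = 10, 25 mod 10 = 5, 25 mod 12 = 1.

x ≡ 25 (mod 60).


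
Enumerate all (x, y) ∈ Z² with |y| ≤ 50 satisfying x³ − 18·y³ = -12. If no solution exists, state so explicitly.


The equation is x³ - 18y³ = -12. For fixed y, x³ = 18·y³ − 12, so a solution requires the RHS to be a perfect cube.
Strategy: iterate y from -50 to 50, compute RHS = 18·y³ − 12, and check whether it is a (positive or negative) perfect cube.
Check small values of y:
  y = 0: RHS = -12 is not a perfect cube.
  y = 1: RHS = 6 is not a perfect cube.
  y = -1: RHS = -30 is not a perfect cube.
  y = 2: RHS = 132 is not a perfect cube.
  y = -2: RHS = -156 is not a perfect cube.
  y = 3: RHS = 474 is not a perfect cube.
  y = -3: RHS = -498 is not a perfect cube.
Continuing the search up to |y| = 50 finds no solutions either.
No (x, y) in the scanned range satisfies the equation.

No integer solutions with |y| ≤ 50.


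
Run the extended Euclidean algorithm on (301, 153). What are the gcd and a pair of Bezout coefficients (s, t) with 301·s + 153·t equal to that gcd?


Euclidean algorithm on (301, 153) — divide until remainder is 0:
  301 = 1 · 153 + 148
  153 = 1 · 148 + 5
  148 = 29 · 5 + 3
  5 = 1 · 3 + 2
  3 = 1 · 2 + 1
  2 = 2 · 1 + 0
gcd(301, 153) = 1.
Track Bezout coefficients alongside the remainders: start with r₀ = 301 = a·1 + b·0 (s = 1, t = 0) and r₁ = 153 = a·0 + b·1 (s = 0, t = 1); each new remainder r_{k+1} = r_{k-1} − q_k·r_k inherits s_{k+1} = s_{k-1} − q_k·s_k, t_{k+1} = t_{k-1} − q_k·t_k, so r_k = a·s_k + b·t_k at every step:
  q = 1: r = 148, s = 1 − 1·0 = 1, t = 0 − 1·1 = -1  (check: 301·1 + 153·(-1) = 148)
  q = 1: r = 5, s = 0 − 1·1 = -1, t = 1 − 1·(-1) = 2  (check: 301·(-1) + 153·2 = 5)
  q = 29: r = 3, s = 1 − 29·(-1) = 30, t = -1 − 29·2 = -59  (check: 301·30 + 153·(-59) = 3)
  q = 1: r = 2, s = -1 − 1·30 = -31, t = 2 − 1·(-59) = 61  (check: 301·(-31) + 153·61 = 2)
  q = 1: r = 1, s = 30 − 1·(-31) = 61, t = -59 − 1·61 = -120  (check: 301·61 + 153·(-120) = 1)
The row with r = 1 (the gcd) gives the Bezout coefficients s = 61, t = -120.
Result: 301 · (61) + 153 · (-120) = 1.

gcd(301, 153) = 1; s = 61, t = -120 (check: 301·61 + 153·(-120) = 1).


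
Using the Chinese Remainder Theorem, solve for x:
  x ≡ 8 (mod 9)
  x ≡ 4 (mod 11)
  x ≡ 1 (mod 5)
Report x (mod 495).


Moduli 9, 11, 5 are pairwise coprime; by CRT there is a unique solution modulo M = 9 · 11 · 5 = 495.
Solve pairwise, accumulating the modulus:
  Start with x ≡ 8 (mod 9).
  Combine with x ≡ 4 (mod 11): since gcd(9, 11) = 1, we get a unique residue mod 99.
    Write x = 8 + 9·t and substitute into x ≡ 4 (mod 11): 9·t ≡ 4 − 8 = -4 (mod 11).
    Reduce coefficients mod 11: 9·t ≡ 7 (mod 11).
    The inverse of 9 mod 11 is 5 (since 9·5 = 45 = 4·11 + 1), so t ≡ 5·7 = 35 ≡ 2 (mod 11).
    Then x = 8 + 9·2 = 26, valid modulo lcm(9, 11) = 99: x ≡ 26 (mod 99).
  Combine with x ≡ 1 (mod 5): since gcd(99, 5) = 1, we get a unique residue mod 495.
    Write x = 26 + 99·t and substitute into x ≡ 1 (mod 5): 99·t ≡ 1 − 26 = -25 (mod 5).
    Reduce coefficients mod 5: 4·t ≡ 0 (mod 5).
    The inverse of 4 mod 5 is 4 (since 4·4 = 16 = 3·5 + 1), so t ≡ 4·0 = 0 ≡ 0 (mod 5).
    Then x = 26 + 99·0 = 26, valid modulo lcm(99, 5) = 495: x ≡ 26 (mod 495).
Verify: 26 mod 9 = 8 ✓, 26 mod 11 = 4 ✓, 26 mod 5 = 1 ✓.

x ≡ 26 (mod 495).


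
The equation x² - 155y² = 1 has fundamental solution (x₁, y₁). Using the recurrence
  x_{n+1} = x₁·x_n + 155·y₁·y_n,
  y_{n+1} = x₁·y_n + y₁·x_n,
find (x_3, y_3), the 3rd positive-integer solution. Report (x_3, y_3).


Step 1: Find the fundamental solution (x₁, y₁) of x² - 155y² = 1.
  Expand √155 as a continued fraction. a₀ = ⌊√155⌋ = 12; iterate m_{k+1} = d_k·a_k − m_k, d_{k+1} = (155 − m_{k+1}²)/d_k, a_{k+1} = ⌊(a₀ + m_{k+1})/d_{k+1}⌋ (starting m₀ = 0, d₀ = 1), with convergents p_k = a_k·p_{k-1} + p_{k-2}, q_k = a_k·q_{k-1} + q_{k-2} (p₋₁ = 1, q₋₁ = 0):
  k = 0: a₀ = 12; p₀/q₀ = 12/1; p₀² − 155·q₀² = 144 − 155 = -11.
  k = 1: m = 12, d = 11, a = ⌊(12 + 12)/11⌋ = 2; p/q = (2·12 + 1)/(2·1 + 0) = 25/2; p² − 155·q² = 625 − 620 = 5.
  k = 2: m = 10, d = 5, a = ⌊(12 + 10)/5⌋ = 4; p/q = (4·25 + 12)/(4·2 + 1) = 112/9; p² − 155·q² = 12544 − 12555 = -11.
  k = 3: m = 10, d = 11, a = ⌊(12 + 10)/11⌋ = 2; p/q = (2·112 + 25)/(2·9 + 2) = 249/20; p² − 155·q² = 62001 − 62000 = 1.
  The first convergent with p² − 155·q² = 1 gives the fundamental solution (x₁, y₁) = (249, 20).
Step 2: Apply the recurrence (x_{n+1}, y_{n+1}) = (x₁x_n + 155y₁y_n, x₁y_n + y₁x_n) repeatedly.
  From (x_1, y_1) = (249, 20): x_2 = 249·249 + 155·20·20 = 124001; y_2 = 249·20 + 20·249 = 9960.
  From (x_2, y_2) = (124001, 9960): x_3 = 249·124001 + 155·20·9960 = 61752249; y_3 = 249·9960 + 20·124001 = 4960060.
Step 3: Verify x_3² - 155·y_3² = 3813340256558001 - 3813340256558000 = 1 (should be 1). ✓

(x_1, y_1) = (249, 20); (x_3, y_3) = (61752249, 4960060).


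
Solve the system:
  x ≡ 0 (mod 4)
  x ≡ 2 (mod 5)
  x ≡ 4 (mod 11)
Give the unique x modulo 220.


Moduli 4, 5, 11 are pairwise coprime; by CRT there is a unique solution modulo M = 4 · 5 · 11 = 220.
Solve pairwise, accumulating the modulus:
  Start with x ≡ 0 (mod 4).
  Combine with x ≡ 2 (mod 5): since gcd(4, 5) = 1, we get a unique residue mod 20.
    Write x = 0 + 4·t and substitute into x ≡ 2 (mod 5): 4·t ≡ 2 − 0 = 2 (mod 5).
    The inverse of 4 mod 5 is 4 (since 4·4 = 16 = 3·5 + 1), so t ≡ 4·2 = 8 ≡ 3 (mod 5).
    Then x = 0 + 4·3 = 12, valid modulo lcm(4, 5) = 20: x ≡ 12 (mod 20).
  Combine with x ≡ 4 (mod 11): since gcd(20, 11) = 1, we get a unique residue mod 220.
    Write x = 12 + 20·t and substitute into x ≡ 4 (mod 11): 20·t ≡ 4 − 12 = -8 (mod 11).
    Reduce coefficients mod 11: 9·t ≡ 3 (mod 11).
    The inverse of 9 mod 11 is 5 (since 9·5 = 45 = 4·11 + 1), so t ≡ 5·3 = 15 ≡ 4 (mod 11).
    Then x = 12 + 20·4 = 92, valid modulo lcm(20, 11) = 220: x ≡ 92 (mod 220).
Verify: 92 mod 4 = 0 ✓, 92 mod 5 = 2 ✓, 92 mod 11 = 4 ✓.

x ≡ 92 (mod 220).


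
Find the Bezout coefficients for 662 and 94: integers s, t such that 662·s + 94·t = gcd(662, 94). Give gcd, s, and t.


Euclidean algorithm on (662, 94) — divide until remainder is 0:
  662 = 7 · 94 + 4
  94 = 23 · 4 + 2
  4 = 2 · 2 + 0
gcd(662, 94) = 2.
Track Bezout coefficients alongside the remainders: start with r₀ = 662 = a·1 + b·0 (s = 1, t = 0) and r₁ = 94 = a·0 + b·1 (s = 0, t = 1); each new remainder r_{k+1} = r_{k-1} − q_k·r_k inherits s_{k+1} = s_{k-1} − q_k·s_k, t_{k+1} = t_{k-1} − q_k·t_k, so r_k = a·s_k + b·t_k at every step:
  q = 7: r = 4, s = 1 − 7·0 = 1, t = 0 − 7·1 = -7  (check: 662·1 + 94·(-7) = 4)
  q = 23: r = 2, s = 0 − 23·1 = -23, t = 1 − 23·(-7) = 162  (check: 662·(-23) + 94·162 = 2)
The row with r = 2 (the gcd) gives the Bezout coefficients s = -23, t = 162.
Result: 662 · (-23) + 94 · (162) = 2.

gcd(662, 94) = 2; s = -23, t = 162 (check: 662·(-23) + 94·162 = 2).


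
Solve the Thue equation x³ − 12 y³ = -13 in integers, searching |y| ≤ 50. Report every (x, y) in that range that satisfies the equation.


The equation is x³ - 12y³ = -13. For fixed y, x³ = 12·y³ − 13, so a solution requires the RHS to be a perfect cube.
Strategy: iterate y from -50 to 50, compute RHS = 12·y³ − 13, and check whether it is a (positive or negative) perfect cube.
Check small values of y:
  y = 0: RHS = -13 is not a perfect cube.
  y = 1: RHS = -1 = (-1)³ ⇒ x = -1 works.
  y = -1: RHS = -25 is not a perfect cube.
  y = 2: RHS = 83 is not a perfect cube.
  y = -2: RHS = -109 is not a perfect cube.
  y = 3: RHS = 311 is not a perfect cube.
  y = -3: RHS = -337 is not a perfect cube.
Continuing the search up to |y| = 50 finds no further solutions beyond those listed.
Collected solutions: (-1, 1).

Solutions (with |y| ≤ 50): (-1, 1).


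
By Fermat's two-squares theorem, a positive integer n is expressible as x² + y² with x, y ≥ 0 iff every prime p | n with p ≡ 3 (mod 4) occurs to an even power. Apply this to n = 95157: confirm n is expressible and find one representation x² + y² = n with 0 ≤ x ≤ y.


Step 1: Factor n = 95157 = 3^2 · 97 · 109.
Step 2: Check the mod-4 condition on each prime factor: 3 ≡ 3 (mod 4), exponent 2 (must be even); 97 ≡ 1 (mod 4), exponent 1; 109 ≡ 1 (mod 4), exponent 1.
All primes ≡ 3 (mod 4) appear to even exponent (or don't appear), so by the two-squares theorem n IS expressible as a sum of two squares.
Step 3: Build a representation. Group n = k² · m with k = 3 and m = 97 · 109 = 10573 (a product of primes ≡ 1 (mod 4)); a representation of m scales to one of n via (k·x)² + (k·y)² = k²(x² + y²). Each prime p ≡ 1 (mod 4) is itself a sum of two squares; find a² by testing p − a² for a perfect square:
  97: 97 − 1² = 96, 97 − 2² = 93, 97 − 3² = 88, 97 − 4² = 81 = 9² ⇒ 97 = 4² + 9².
  109: 109 − 1² = 108, 109 − 2² = 105, 109 − 3² = 100 = 10² ⇒ 109 = 3² + 10².
  Combine using the Brahmagupta–Fibonacci identity (a² + b²)(c² + d²) = (ac − bd)² + (ad + bc)² = (ac + bd)² + (ad − bc)²:
  97 · 109 = 10573: from (4² + 9²)(3² + 10²), take (4·3 − 9·10, 4·10 + 9·3) = (12 − 90, 40 + 27) = (-78, 67); dropping signs (only squares matter) gives (78, 67); check 78² + 67² = 6084 + 4489 = 10573 ✓.
  Scale by k = 3: (3·78, 3·67) = (234, 201).
Step 4: Order so x ≤ y and verify: 201² + 234² = 40401 + 54756 = 95157 = n. ✓

n = 95157 = 201² + 234² (one valid representation with x ≤ y).
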